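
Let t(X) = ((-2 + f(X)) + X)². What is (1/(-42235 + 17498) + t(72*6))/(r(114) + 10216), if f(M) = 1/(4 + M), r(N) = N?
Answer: 869483913864961/48575841088160 ≈ 17.900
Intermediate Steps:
t(X) = (-2 + X + 1/(4 + X))² (t(X) = ((-2 + 1/(4 + X)) + X)² = (-2 + X + 1/(4 + X))²)
(1/(-42235 + 17498) + t(72*6))/(r(114) + 10216) = (1/(-42235 + 17498) + (1 + (-2 + 72*6)*(4 + 72*6))²/(4 + 72*6)²)/(114 + 10216) = (1/(-24737) + (1 + (-2 + 432)*(4 + 432))²/(4 + 432)²)/10330 = (-1/24737 + (1 + 430*436)²/436²)*(1/10330) = (-1/24737 + (1 + 187480)²*(1/190096))*(1/10330) = (-1/24737 + 187481²*(1/190096))*(1/10330) = (-1/24737 + 35149125361*(1/190096))*(1/10330) = (-1/24737 + 35149125361/190096)*(1/10330) = (869483913864961/4702404752)*(1/10330) = 869483913864961/48575841088160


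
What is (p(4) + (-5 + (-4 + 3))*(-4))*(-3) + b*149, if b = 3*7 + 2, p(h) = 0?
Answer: 3355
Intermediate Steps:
b = 23 (b = 21 + 2 = 23)
(p(4) + (-5 + (-4 + 3))*(-4))*(-3) + b*149 = (0 + (-5 + (-4 + 3))*(-4))*(-3) + 23*149 = (0 + (-5 - 1)*(-4))*(-3) + 3427 = (0 - 6*(-4))*(-3) + 3427 = (0 + 24)*(-3) + 3427 = 24*(-3) + 3427 = -72 + 3427 = 3355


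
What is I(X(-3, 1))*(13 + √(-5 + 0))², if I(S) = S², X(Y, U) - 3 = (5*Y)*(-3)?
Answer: 377856 + 59904*I*√5 ≈ 3.7786e+5 + 1.3395e+5*I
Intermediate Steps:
X(Y, U) = 3 - 15*Y (X(Y, U) = 3 + (5*Y)*(-3) = 3 - 15*Y)
I(X(-3, 1))*(13 + √(-5 + 0))² = (3 - 15*(-3))²*(13 + √(-5 + 0))² = (3 + 45)²*(13 + √(-5))² = 48²*(13 + I*√5)² = 2304*(13 + I*√5)²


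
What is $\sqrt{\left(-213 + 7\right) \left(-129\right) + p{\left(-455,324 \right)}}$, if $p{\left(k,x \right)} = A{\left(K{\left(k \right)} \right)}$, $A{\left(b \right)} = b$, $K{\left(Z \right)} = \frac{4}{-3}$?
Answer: $\frac{\sqrt{239154}}{3} \approx 163.01$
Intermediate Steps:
$K{\left(Z \right)} = - \frac{4}{3}$ ($K{\left(Z \right)} = 4 \left(- \frac{1}{3}\right) = - \frac{4}{3}$)
$p{\left(k,x \right)} = - \frac{4}{3}$
$\sqrt{\left(-213 + 7\right) \left(-129\right) + p{\left(-455,324 \right)}} = \sqrt{\left(-213 + 7\right) \left(-129\right) - \frac{4}{3}} = \sqrt{\left(-206\right) \left(-129\right) - \frac{4}{3}} = \sqrt{26574 - \frac{4}{3}} = \sqrt{\frac{79718}{3}} = \frac{\sqrt{239154}}{3}$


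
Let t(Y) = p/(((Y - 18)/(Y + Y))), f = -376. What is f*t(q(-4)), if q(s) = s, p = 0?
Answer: 0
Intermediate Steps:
t(Y) = 0 (t(Y) = 0/(((Y - 18)/(Y + Y))) = 0/(((-18 + Y)/((2*Y)))) = 0/(((-18 + Y)*(1/(2*Y)))) = 0/(((-18 + Y)/(2*Y))) = 0*(2*Y/(-18 + Y)) = 0)
f*t(q(-4)) = -376*0 = 0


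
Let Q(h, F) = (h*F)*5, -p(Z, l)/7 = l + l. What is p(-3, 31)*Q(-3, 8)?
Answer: 52080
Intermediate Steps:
p(Z, l) = -14*l (p(Z, l) = -7*(l + l) = -14*l)
Q(h, F) = 5*F*h (Q(h, F) = (F*h)*5 = 5*F*h)
p(-3, 31)*Q(-3, 8) = (-14*31)*(5*8*(-3)) = -434*(-120) = 52080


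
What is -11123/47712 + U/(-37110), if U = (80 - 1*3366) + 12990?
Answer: -20851709/42156960 ≈ -0.49462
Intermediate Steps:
U = 9704 (U = (80 - 3366) + 12990 = -3286 + 12990 = 9704)
-11123/47712 + U/(-37110) = -11123/47712 + 9704/(-37110) = -11123*1/47712 + 9704*(-1/37110) = -1589/6816 - 4852/18555 = -20851709/42156960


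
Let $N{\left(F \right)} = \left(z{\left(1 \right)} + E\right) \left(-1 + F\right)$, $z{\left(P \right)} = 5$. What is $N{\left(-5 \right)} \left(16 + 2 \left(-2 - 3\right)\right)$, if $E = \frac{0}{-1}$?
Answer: $-180$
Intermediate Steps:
$E = 0$ ($E = 0 \left(-1\right) = 0$)
$N{\left(F \right)} = -5 + 5 F$ ($N{\left(F \right)} = \left(5 + 0\right) \left(-1 + F\right) = 5 \left(-1 + F\right) = -5 + 5 F$)
$N{\left(-5 \right)} \left(16 + 2 \left(-2 - 3\right)\right) = \left(-5 + 5 \left(-5\right)\right) \left(16 + 2 \left(-2 - 3\right)\right) = \left(-5 - 25\right) \left(16 + 2 \left(-5\right)\right) = - 30 \left(16 - 10\right) = \left(-30\right) 6 = -180$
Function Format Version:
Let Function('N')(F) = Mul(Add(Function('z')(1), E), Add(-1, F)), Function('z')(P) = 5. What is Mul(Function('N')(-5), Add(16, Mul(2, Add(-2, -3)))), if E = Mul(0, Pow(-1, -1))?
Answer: -180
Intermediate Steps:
E = 0 (E = Mul(0, -1) = 0)
Function('N')(F) = Add(-5, Mul(5, F)) (Function('N')(F) = Mul(Add(5, 0), Add(-1, F)) = Mul(5, Add(-1, F)) = Add(-5, Mul(5, F)))
Mul(Function('N')(-5), Add(16, Mul(2, Add(-2, -3)))) = Mul(Add(-5, Mul(5, -5)), Add(16, Mul(2, Add(-2, -3)))) = Mul(Add(-5, -25), Add(16, Mul(2, -5))) = Mul(-30, Add(16, -10)) = Mul(-30, 6) = -180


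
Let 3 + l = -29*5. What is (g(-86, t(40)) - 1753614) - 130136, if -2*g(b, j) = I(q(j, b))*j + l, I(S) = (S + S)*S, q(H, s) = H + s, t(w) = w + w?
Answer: -1886556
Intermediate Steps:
t(w) = 2*w
l = -148 (l = -3 - 29*5 = -3 - 145 = -148)
I(S) = 2*S² (I(S) = (2*S)*S = 2*S²)
g(b, j) = 74 - j*(b + j)² (g(b, j) = -((2*(j + b)²)*j - 148)/2 = -((2*(b + j)²)*j - 148)/2 = -(2*j*(b + j)² - 148)/2 = -(-148 + 2*j*(b + j)²)/2 = 74 - j*(b + j)²)
(g(-86, t(40)) - 1753614) - 130136 = ((74 - 2*40*(-86 + 2*40)²) - 1753614) - 130136 = ((74 - 1*80*(-86 + 80)²) - 1753614) - 130136 = ((74 - 1*80*(-6)²) - 1753614) - 130136 = ((74 - 1*80*36) - 1753614) - 130136 = ((74 - 2880) - 1753614) - 130136 = (-2806 - 1753614) - 130136 = -1756420 - 130136 = -1886556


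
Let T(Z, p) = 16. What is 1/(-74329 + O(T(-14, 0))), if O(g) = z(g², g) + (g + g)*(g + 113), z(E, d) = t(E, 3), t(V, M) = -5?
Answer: -1/70206 ≈ -1.4244e-5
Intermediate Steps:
z(E, d) = -5
O(g) = -5 + 2*g*(113 + g) (O(g) = -5 + (g + g)*(g + 113) = -5 + (2*g)*(113 + g) = -5 + 2*g*(113 + g))
1/(-74329 + O(T(-14, 0))) = 1/(-74329 + (-5 + 2*16² + 226*16)) = 1/(-74329 + (-5 + 2*256 + 3616)) = 1/(-74329 + (-5 + 512 + 3616)) = 1/(-74329 + 4123) = 1/(-70206) = -1/70206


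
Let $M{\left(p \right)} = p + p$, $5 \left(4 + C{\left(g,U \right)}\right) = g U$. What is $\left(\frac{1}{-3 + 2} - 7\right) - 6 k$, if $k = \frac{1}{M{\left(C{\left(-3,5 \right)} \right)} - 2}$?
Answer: $- \frac{61}{8} \approx -7.625$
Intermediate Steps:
$C{\left(g,U \right)} = -4 + \frac{U g}{5}$ ($C{\left(g,U \right)} = -4 + \frac{g U}{5} = -4 + \frac{U g}{5}$)
$M{\left(p \right)} = 2 p$
$k = - \frac{1}{16}$ ($k = \frac{1}{2 \left(-4 + \frac{1}{5} \cdot 5 \left(-3\right)\right) - 2} = \frac{1}{2 \left(-4 - 3\right) - 2} = \frac{1}{2 \left(-7\right) - 2} = \frac{1}{-14 - 2} = \frac{1}{-16} = - \frac{1}{16} \approx -0.0625$)
$\left(\frac{1}{-3 + 2} - 7\right) - 6 k = \left(\frac{1}{-3 + 2} - 7\right) - - \frac{3}{8} = \left(\frac{1}{-1} - 7\right) + \frac{3}{8} = \left(-1 - 7\right) + \frac{3}{8} = -8 + \frac{3}{8} = - \frac{61}{8}$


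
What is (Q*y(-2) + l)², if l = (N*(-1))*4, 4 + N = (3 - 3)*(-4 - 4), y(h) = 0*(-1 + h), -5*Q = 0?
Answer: 256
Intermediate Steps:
Q = 0 (Q = -⅕*0 = 0)
y(h) = 0
N = -4 (N = -4 + (3 - 3)*(-4 - 4) = -4 + 0*(-8) = -4 + 0 = -4)
l = 16 (l = -4*(-1)*4 = 4*4 = 16)
(Q*y(-2) + l)² = (0*0 + 16)² = (0 + 16)² = 16² = 256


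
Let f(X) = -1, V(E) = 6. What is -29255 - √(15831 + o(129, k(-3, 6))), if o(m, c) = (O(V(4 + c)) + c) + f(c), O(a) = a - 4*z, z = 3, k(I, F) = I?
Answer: -29255 - √15821 ≈ -29381.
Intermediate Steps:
O(a) = -12 + a (O(a) = a - 4*3 = a - 12 = -12 + a)
o(m, c) = -7 + c (o(m, c) = ((-12 + 6) + c) - 1 = (-6 + c) - 1 = -7 + c)
-29255 - √(15831 + o(129, k(-3, 6))) = -29255 - √(15831 + (-7 - 3)) = -29255 - √(15831 - 10) = -29255 - √15821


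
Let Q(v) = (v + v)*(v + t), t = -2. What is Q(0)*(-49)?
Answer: 0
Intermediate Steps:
Q(v) = 2*v*(-2 + v) (Q(v) = (v + v)*(v - 2) = (2*v)*(-2 + v) = 2*v*(-2 + v))
Q(0)*(-49) = (2*0*(-2 + 0))*(-49) = (2*0*(-2))*(-49) = 0*(-49) = 0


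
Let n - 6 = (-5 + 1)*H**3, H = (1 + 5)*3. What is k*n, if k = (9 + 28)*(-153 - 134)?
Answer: 247656318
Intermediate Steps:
H = 18 (H = 6*3 = 18)
n = -23322 (n = 6 + (-5 + 1)*18**3 = 6 - 4*5832 = 6 - 23328 = -23322)
k = -10619 (k = 37*(-287) = -10619)
k*n = -10619*(-23322) = 247656318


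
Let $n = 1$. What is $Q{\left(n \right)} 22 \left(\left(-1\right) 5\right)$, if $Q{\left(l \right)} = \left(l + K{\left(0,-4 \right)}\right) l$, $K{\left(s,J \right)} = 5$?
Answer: $-660$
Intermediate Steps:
$Q{\left(l \right)} = l \left(5 + l\right)$ ($Q{\left(l \right)} = \left(l + 5\right) l = \left(5 + l\right) l = l \left(5 + l\right)$)
$Q{\left(n \right)} 22 \left(\left(-1\right) 5\right) = 1 \left(5 + 1\right) 22 \left(\left(-1\right) 5\right) = 1 \cdot 6 \cdot 22 \left(-5\right) = 6 \cdot 22 \left(-5\right) = 132 \left(-5\right) = -660$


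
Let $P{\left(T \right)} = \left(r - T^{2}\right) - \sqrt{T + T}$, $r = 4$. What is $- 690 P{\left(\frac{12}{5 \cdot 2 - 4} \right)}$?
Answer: $1380$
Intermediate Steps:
$P{\left(T \right)} = 4 - T^{2} - \sqrt{2} \sqrt{T}$ ($P{\left(T \right)} = \left(4 - T^{2}\right) - \sqrt{T + T} = \left(4 - T^{2}\right) - \sqrt{2 T} = \left(4 - T^{2}\right) - \sqrt{2} \sqrt{T} = 4 - T^{2} - \sqrt{2} \sqrt{T}$)
$- 690 P{\left(\frac{12}{5 \cdot 2 - 4} \right)} = - 690 \left(4 - \left(\frac{12}{5 \cdot 2 - 4}\right)^{2} - \sqrt{2} \sqrt{\frac{12}{5 \cdot 2 - 4}}\right) = - 690 \left(4 - \left(\frac{12}{10 - 4}\right)^{2} - \sqrt{2} \sqrt{\frac{12}{10 - 4}}\right) = - 690 \left(4 - \left(\frac{12}{6}\right)^{2} - \sqrt{2} \sqrt{\frac{12}{6}}\right) = - 690 \left(4 - \left(12 \cdot \frac{1}{6}\right)^{2} - \sqrt{2} \sqrt{12 \cdot \frac{1}{6}}\right) = - 690 \left(4 - 2^{2} - \sqrt{2} \sqrt{2}\right) = - 690 \left(4 - 4 - 2\right) = \left(-690\right) \left(-2\right) = 1380$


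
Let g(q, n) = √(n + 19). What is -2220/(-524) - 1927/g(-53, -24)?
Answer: 555/131 + 1927*I*√5/5 ≈ 4.2366 + 861.78*I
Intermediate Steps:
g(q, n) = √(19 + n)
-2220/(-524) - 1927/g(-53, -24) = -2220/(-524) - 1927/√(19 - 24) = -2220*(-1/524) - 1927*(-I*√5/5) = 555/131 - 1927*(-I*√5/5) = 555/131 - (-1927)*I*√5/5 = 555/131 + 1927*I*√5/5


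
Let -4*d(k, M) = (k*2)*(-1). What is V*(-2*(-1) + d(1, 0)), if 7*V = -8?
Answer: -20/7 ≈ -2.8571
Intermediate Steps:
V = -8/7 (V = (⅐)*(-8) = -8/7 ≈ -1.1429)
d(k, M) = k/2 (d(k, M) = -k*2*(-1)/4 = -2*k*(-1)/4 = -(-1)*k/2 = k/2)
V*(-2*(-1) + d(1, 0)) = -8*(-2*(-1) + (½)*1)/7 = -8*(2 + ½)/7 = -8/7*5/2 = -20/7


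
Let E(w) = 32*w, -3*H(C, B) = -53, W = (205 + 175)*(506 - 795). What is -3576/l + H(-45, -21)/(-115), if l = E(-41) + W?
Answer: -129341/1065015 ≈ -0.12145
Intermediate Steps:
W = -109820 (W = 380*(-289) = -109820)
H(C, B) = 53/3 (H(C, B) = -⅓*(-53) = 53/3)
l = -111132 (l = 32*(-41) - 109820 = -1312 - 109820 = -111132)
-3576/l + H(-45, -21)/(-115) = -3576/(-111132) + (53/3)/(-115) = -3576*(-1/111132) + (53/3)*(-1/115) = 298/9261 - 53/345 = -129341/1065015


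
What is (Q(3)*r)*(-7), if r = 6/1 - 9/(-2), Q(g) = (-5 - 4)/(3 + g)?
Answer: 441/4 ≈ 110.25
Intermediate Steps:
Q(g) = -9/(3 + g)
r = 21/2 (r = 6*1 - 9*(-½) = 6 + 9/2 = 21/2 ≈ 10.500)
(Q(3)*r)*(-7) = (-9/(3 + 3)*(21/2))*(-7) = (-9/6*(21/2))*(-7) = (-9*⅙*(21/2))*(-7) = -3/2*21/2*(-7) = -63/4*(-7) = 441/4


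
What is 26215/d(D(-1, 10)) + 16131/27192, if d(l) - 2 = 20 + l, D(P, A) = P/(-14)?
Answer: 32313011/27192 ≈ 1188.3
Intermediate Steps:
D(P, A) = -P/14 (D(P, A) = P*(-1/14) = -P/14)
d(l) = 22 + l (d(l) = 2 + (20 + l) = 22 + l)
26215/d(D(-1, 10)) + 16131/27192 = 26215/(22 - 1/14*(-1)) + 16131/27192 = 26215/(22 + 1/14) + 16131*(1/27192) = 26215/(309/14) + 5377/9064 = 26215*(14/309) + 5377/9064 = 367010/309 + 5377/9064 = 32313011/27192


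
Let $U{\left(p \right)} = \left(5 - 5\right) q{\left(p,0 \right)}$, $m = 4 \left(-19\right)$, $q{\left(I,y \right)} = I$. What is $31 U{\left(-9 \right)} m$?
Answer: $0$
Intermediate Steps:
$m = -76$
$U{\left(p \right)} = 0$ ($U{\left(p \right)} = \left(5 - 5\right) p = 0 p = 0$)
$31 U{\left(-9 \right)} m = 31 \cdot 0 \left(-76\right) = 0 \left(-76\right) = 0$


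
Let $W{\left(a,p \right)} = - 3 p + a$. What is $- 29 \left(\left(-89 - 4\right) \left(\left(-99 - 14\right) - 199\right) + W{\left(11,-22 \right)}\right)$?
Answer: $-843697$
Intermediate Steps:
$W{\left(a,p \right)} = a - 3 p$
$- 29 \left(\left(-89 - 4\right) \left(\left(-99 - 14\right) - 199\right) + W{\left(11,-22 \right)}\right) = - 29 \left(\left(-89 - 4\right) \left(\left(-99 - 14\right) - 199\right) + \left(11 - -66\right)\right) = - 29 \left(- 93 \left(-113 - 199\right) + \left(11 + 66\right)\right) = - 29 \left(\left(-93\right) \left(-312\right) + 77\right) = - 29 \left(29016 + 77\right) = \left(-29\right) 29093 = -843697$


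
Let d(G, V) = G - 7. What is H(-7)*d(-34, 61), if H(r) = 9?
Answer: -369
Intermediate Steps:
d(G, V) = -7 + G
H(-7)*d(-34, 61) = 9*(-7 - 34) = 9*(-41) = -369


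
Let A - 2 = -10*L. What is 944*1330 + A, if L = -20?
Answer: 1255722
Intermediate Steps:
A = 202 (A = 2 - 10*(-20) = 2 + 200 = 202)
944*1330 + A = 944*1330 + 202 = 1255520 + 202 = 1255722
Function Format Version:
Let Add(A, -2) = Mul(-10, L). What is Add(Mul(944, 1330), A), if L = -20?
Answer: 1255722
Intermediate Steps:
A = 202 (A = Add(2, Mul(-10, -20)) = Add(2, 200) = 202)
Add(Mul(944, 1330), A) = Add(Mul(944, 1330), 202) = Add(1255520, 202) = 1255722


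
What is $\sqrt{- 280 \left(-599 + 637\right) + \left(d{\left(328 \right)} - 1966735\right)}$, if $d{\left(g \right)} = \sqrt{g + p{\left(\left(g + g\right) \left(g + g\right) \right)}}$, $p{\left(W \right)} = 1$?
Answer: $\sqrt{-1977375 + \sqrt{329}} \approx 1406.2 i$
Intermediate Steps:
$d{\left(g \right)} = \sqrt{1 + g}$ ($d{\left(g \right)} = \sqrt{g + 1} = \sqrt{1 + g}$)
$\sqrt{- 280 \left(-599 + 637\right) + \left(d{\left(328 \right)} - 1966735\right)} = \sqrt{- 280 \left(-599 + 637\right) + \left(\sqrt{1 + 328} - 1966735\right)} = \sqrt{\left(-280\right) 38 - \left(1966735 - \sqrt{329}\right)} = \sqrt{-10640 - \left(1966735 - \sqrt{329}\right)} = \sqrt{-1977375 + \sqrt{329}}$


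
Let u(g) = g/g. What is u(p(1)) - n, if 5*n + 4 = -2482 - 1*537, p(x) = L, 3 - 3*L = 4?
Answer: 3028/5 ≈ 605.60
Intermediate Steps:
L = -⅓ (L = 1 - ⅓*4 = 1 - 4/3 = -⅓ ≈ -0.33333)
p(x) = -⅓
u(g) = 1
n = -3023/5 (n = -⅘ + (-2482 - 1*537)/5 = -⅘ + (-2482 - 537)/5 = -⅘ + (⅕)*(-3019) = -⅘ - 3019/5 = -3023/5 ≈ -604.60)
u(p(1)) - n = 1 - 1*(-3023/5) = 1 + 3023/5 = 3028/5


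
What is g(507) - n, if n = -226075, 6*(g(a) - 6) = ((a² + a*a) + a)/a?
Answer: 1357501/6 ≈ 2.2625e+5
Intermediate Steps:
g(a) = 6 + (a + 2*a²)/(6*a) (g(a) = 6 + (((a² + a*a) + a)/a)/6 = 6 + (((a² + a²) + a)/a)/6 = 6 + ((2*a² + a)/a)/6 = 6 + ((a + 2*a²)/a)/6 = 6 + (a + 2*a²)/(6*a))
g(507) - n = (37/6 + (⅓)*507) - 1*(-226075) = (37/6 + 169) + 226075 = 1051/6 + 226075 = 1357501/6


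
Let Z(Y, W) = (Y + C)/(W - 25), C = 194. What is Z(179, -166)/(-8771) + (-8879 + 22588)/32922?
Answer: 22978432955/55152942642 ≈ 0.41663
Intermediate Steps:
Z(Y, W) = (194 + Y)/(-25 + W) (Z(Y, W) = (Y + 194)/(W - 25) = (194 + Y)/(-25 + W))
Z(179, -166)/(-8771) + (-8879 + 22588)/32922 = ((194 + 179)/(-25 - 166))/(-8771) + (-8879 + 22588)/32922 = (373/(-191))*(-1/8771) + 13709*(1/32922) = -1/191*373*(-1/8771) + 13709/32922 = -373/191*(-1/8771) + 13709/32922 = 373/1675261 + 13709/32922 = 22978432955/55152942642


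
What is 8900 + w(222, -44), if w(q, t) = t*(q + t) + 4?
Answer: 1072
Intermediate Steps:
w(q, t) = 4 + t*(q + t)
8900 + w(222, -44) = 8900 + (4 + (-44)**2 + 222*(-44)) = 8900 + (4 + 1936 - 9768) = 8900 - 7828 = 1072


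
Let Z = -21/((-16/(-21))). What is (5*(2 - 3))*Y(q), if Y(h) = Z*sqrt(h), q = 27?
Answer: 6615*sqrt(3)/16 ≈ 716.09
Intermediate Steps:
Z = -441/16 (Z = -21/((-16*(-1/21))) = -21/16/21 = -21*21/16 = -441/16 ≈ -27.563)
Y(h) = -441*sqrt(h)/16
(5*(2 - 3))*Y(q) = (5*(2 - 3))*(-1323*sqrt(3)/16) = (5*(-1))*(-1323*sqrt(3)/16) = -(-6615)*sqrt(3)/16 = 6615*sqrt(3)/16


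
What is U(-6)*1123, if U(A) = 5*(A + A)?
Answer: -67380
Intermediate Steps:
U(A) = 10*A (U(A) = 5*(2*A) = 10*A)
U(-6)*1123 = (10*(-6))*1123 = -60*1123 = -67380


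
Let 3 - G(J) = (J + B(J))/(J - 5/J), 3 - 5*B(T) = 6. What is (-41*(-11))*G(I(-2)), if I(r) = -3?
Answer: 1353/10 ≈ 135.30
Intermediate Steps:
B(T) = -⅗ (B(T) = ⅗ - ⅕*6 = ⅗ - 6/5 = -⅗)
G(J) = 3 - (-⅗ + J)/(J - 5/J) (G(J) = 3 - (J - ⅗)/(J - 5/J) = 3 - (-⅗ + J)/(J - 5/J))
(-41*(-11))*G(I(-2)) = (-41*(-11))*((-75 + 3*(-3) + 10*(-3)²)/(5*(-5 + (-3)²))) = 451*((-75 - 9 + 10*9)/(5*(-5 + 9))) = 451*((⅕)*(-75 - 9 + 90)/4) = 451*((⅕)*(¼)*6) = 451*(3/10) = 1353/10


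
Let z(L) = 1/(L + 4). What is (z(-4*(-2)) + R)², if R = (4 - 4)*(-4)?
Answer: 1/144 ≈ 0.0069444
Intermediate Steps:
z(L) = 1/(4 + L)
R = 0 (R = 0*(-4) = 0)
(z(-4*(-2)) + R)² = (1/(4 - 4*(-2)) + 0)² = (1/(4 + 8) + 0)² = (1/12 + 0)² = (1/12)² = 1/144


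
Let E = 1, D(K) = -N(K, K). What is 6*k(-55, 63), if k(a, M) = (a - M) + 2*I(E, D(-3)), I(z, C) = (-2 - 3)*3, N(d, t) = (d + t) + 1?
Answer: -888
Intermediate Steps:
N(d, t) = 1 + d + t
D(K) = -1 - 2*K (D(K) = -(1 + K + K) = -(1 + 2*K) = -1 - 2*K)
I(z, C) = -15 (I(z, C) = -5*3 = -15)
k(a, M) = -30 + a - M (k(a, M) = (a - M) + 2*(-15) = (a - M) - 30 = -30 + a - M)
6*k(-55, 63) = 6*(-30 - 55 - 1*63) = 6*(-30 - 55 - 63) = 6*(-148) = -888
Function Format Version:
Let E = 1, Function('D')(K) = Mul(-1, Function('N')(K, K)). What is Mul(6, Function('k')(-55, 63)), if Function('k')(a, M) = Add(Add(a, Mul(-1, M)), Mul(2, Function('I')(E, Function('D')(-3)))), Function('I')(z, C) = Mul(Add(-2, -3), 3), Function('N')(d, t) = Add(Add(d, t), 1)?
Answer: -888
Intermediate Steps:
Function('N')(d, t) = Add(1, d, t)
Function('D')(K) = Add(-1, Mul(-2, K)) (Function('D')(K) = Mul(-1, Add(1, K, K)) = Mul(-1, Add(1, Mul(2, K))) = Add(-1, Mul(-2, K)))
Function('I')(z, C) = -15 (Function('I')(z, C) = Mul(-5, 3) = -15)
Function('k')(a, M) = Add(-30, a, Mul(-1, M)) (Function('k')(a, M) = Add(Add(a, Mul(-1, M)), Mul(2, -15)) = Add(Add(a, Mul(-1, M)), -30) = Add(-30, a, Mul(-1, M)))
Mul(6, Function('k')(-55, 63)) = Mul(6, Add(-30, -55, Mul(-1, 63))) = Mul(6, Add(-30, -55, -63)) = Mul(6, -148) = -888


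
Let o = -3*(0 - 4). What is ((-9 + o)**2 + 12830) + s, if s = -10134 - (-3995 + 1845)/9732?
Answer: 13163605/4866 ≈ 2705.2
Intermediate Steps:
o = 12 (o = -3*(-4) = 12)
s = -49310969/4866 (s = -10134 - (-2150)/9732 = -10134 - 1*(-1075/4866) = -10134 + 1075/4866 = -49310969/4866 ≈ -10134.)
((-9 + o)**2 + 12830) + s = ((-9 + 12)**2 + 12830) - 49310969/4866 = (3**2 + 12830) - 49310969/4866 = (9 + 12830) - 49310969/4866 = 12839 - 49310969/4866 = 13163605/4866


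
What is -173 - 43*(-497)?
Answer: 21198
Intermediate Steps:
-173 - 43*(-497) = -173 + 21371 = 21198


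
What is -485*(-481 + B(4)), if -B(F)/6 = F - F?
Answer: 233285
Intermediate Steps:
B(F) = 0 (B(F) = -6*(F - F) = -6*0 = 0)
-485*(-481 + B(4)) = -485*(-481 + 0) = -485*(-481) = 233285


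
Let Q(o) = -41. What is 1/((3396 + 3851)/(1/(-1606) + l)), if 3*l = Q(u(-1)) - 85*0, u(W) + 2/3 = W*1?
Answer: -65849/34916046 ≈ -0.0018859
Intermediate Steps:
u(W) = -⅔ + W (u(W) = -⅔ + W*1 = -⅔ + W)
l = -41/3 (l = (-41 - 85*0)/3 = (-41 - 1*0)/3 = (-41 + 0)/3 = (⅓)*(-41) = -41/3 ≈ -13.667)
1/((3396 + 3851)/(1/(-1606) + l)) = 1/((3396 + 3851)/(1/(-1606) - 41/3)) = 1/(7247/(-1/1606 - 41/3)) = 1/(7247/(-65849/4818)) = 1/(7247*(-4818/65849)) = 1/(-34916046/65849) = -65849/34916046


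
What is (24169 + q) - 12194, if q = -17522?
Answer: -5547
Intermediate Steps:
(24169 + q) - 12194 = (24169 - 17522) - 12194 = 6647 - 12194 = -5547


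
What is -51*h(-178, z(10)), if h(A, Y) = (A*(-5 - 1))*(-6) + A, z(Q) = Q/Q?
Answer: 335886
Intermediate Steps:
z(Q) = 1
h(A, Y) = 37*A (h(A, Y) = (A*(-6))*(-6) + A = -6*A*(-6) + A = 36*A + A = 37*A)
-51*h(-178, z(10)) = -1887*(-178) = -51*(-6586) = 335886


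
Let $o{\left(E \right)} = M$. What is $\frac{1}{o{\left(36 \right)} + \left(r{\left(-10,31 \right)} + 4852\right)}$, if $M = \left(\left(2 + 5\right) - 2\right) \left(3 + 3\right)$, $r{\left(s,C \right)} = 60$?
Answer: $\frac{1}{4942} \approx 0.00020235$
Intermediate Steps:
$M = 30$ ($M = \left(7 - 2\right) 6 = 5 \cdot 6 = 30$)
$o{\left(E \right)} = 30$
$\frac{1}{o{\left(36 \right)} + \left(r{\left(-10,31 \right)} + 4852\right)} = \frac{1}{30 + \left(60 + 4852\right)} = \frac{1}{30 + 4912} = \frac{1}{4942}$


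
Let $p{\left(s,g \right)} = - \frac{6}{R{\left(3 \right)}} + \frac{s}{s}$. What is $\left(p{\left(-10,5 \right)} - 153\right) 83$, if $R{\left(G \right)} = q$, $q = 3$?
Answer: $-12782$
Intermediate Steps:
$R{\left(G \right)} = 3$
$p{\left(s,g \right)} = -1$ ($p{\left(s,g \right)} = - \frac{6}{3} + \frac{s}{s} = \left(-6\right) \frac{1}{3} + 1 = -2 + 1 = -1$)
$\left(p{\left(-10,5 \right)} - 153\right) 83 = \left(-1 - 153\right) 83 = \left(-154\right) 83 = -12782$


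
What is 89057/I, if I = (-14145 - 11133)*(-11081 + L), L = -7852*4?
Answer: 89057/1074036942 ≈ 8.2918e-5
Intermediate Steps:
L = -31408
I = 1074036942 (I = (-14145 - 11133)*(-11081 - 31408) = -25278*(-42489) = 1074036942)
89057/I = 89057/1074036942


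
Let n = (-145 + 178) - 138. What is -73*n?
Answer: 7665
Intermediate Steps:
n = -105 (n = 33 - 138 = -105)
-73*n = -73*(-105) = -1*(-7665) = 7665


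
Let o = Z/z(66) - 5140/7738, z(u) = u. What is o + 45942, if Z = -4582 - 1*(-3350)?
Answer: 533024420/11607 ≈ 45923.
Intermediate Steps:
Z = -1232 (Z = -4582 + 3350 = -1232)
o = -224374/11607 (o = -1232/66 - 5140/7738 = -1232*1/66 - 5140*1/7738 = -56/3 - 2570/3869 = -224374/11607 ≈ -19.331)
o + 45942 = -224374/11607 + 45942 = 533024420/11607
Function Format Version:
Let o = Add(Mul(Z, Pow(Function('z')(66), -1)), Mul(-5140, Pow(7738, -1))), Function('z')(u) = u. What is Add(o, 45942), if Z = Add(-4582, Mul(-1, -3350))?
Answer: Rational(533024420, 11607) ≈ 45923.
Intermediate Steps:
Z = -1232 (Z = Add(-4582, 3350) = -1232)
o = Rational(-224374, 11607) (o = Add(Mul(-1232, Pow(66, -1)), Mul(-5140, Pow(7738, -1))) = Add(Mul(-1232, Rational(1, 66)), Mul(-5140, Rational(1, 7738))) = Add(Rational(-56, 3), Rational(-2570, 3869)) = Rational(-224374, 11607) ≈ -19.331)
Add(o, 45942) = Add(Rational(-224374, 11607), 45942) = Rational(533024420, 11607)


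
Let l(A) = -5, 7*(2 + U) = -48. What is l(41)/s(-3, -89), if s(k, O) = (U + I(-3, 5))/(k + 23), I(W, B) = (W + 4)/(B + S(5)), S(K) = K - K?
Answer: 3500/303 ≈ 11.551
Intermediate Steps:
S(K) = 0
U = -62/7 (U = -2 + (⅐)*(-48) = -2 - 48/7 = -62/7 ≈ -8.8571)
I(W, B) = (4 + W)/B (I(W, B) = (W + 4)/(B + 0) = (4 + W)/B)
s(k, O) = -303/(35*(23 + k)) (s(k, O) = (-62/7 + (4 - 3)/5)/(k + 23) = (-62/7 + (⅕)*1)/(23 + k) = (-62/7 + ⅕)/(23 + k) = -303/(35*(23 + k)))
l(41)/s(-3, -89) = -5/((-303/(805 + 35*(-3)))) = -5/((-303/(805 - 105))) = -5/((-303/700)) = -5/((-303*1/700)) = -5/(-303/700) = -5*(-700/303) = 3500/303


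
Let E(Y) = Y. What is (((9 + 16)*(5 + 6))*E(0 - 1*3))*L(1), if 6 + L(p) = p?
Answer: 4125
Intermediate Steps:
L(p) = -6 + p
(((9 + 16)*(5 + 6))*E(0 - 1*3))*L(1) = (((9 + 16)*(5 + 6))*(0 - 1*3))*(-6 + 1) = ((25*11)*(0 - 3))*(-5) = (275*(-3))*(-5) = -825*(-5) = 4125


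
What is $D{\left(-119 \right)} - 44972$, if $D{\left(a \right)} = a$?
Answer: $-45091$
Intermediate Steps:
$D{\left(-119 \right)} - 44972 = -119 - 44972 = -45091$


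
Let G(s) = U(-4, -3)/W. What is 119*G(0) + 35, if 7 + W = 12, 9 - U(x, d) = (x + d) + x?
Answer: 511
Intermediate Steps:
U(x, d) = 9 - d - 2*x (U(x, d) = 9 - ((x + d) + x) = 9 - ((d + x) + x) = 9 - (d + 2*x) = 9 + (-d - 2*x) = 9 - d - 2*x)
W = 5 (W = -7 + 12 = 5)
G(s) = 4 (G(s) = (9 - 1*(-3) - 2*(-4))/5 = (9 + 3 + 8)*(1/5) = 20*(1/5) = 4)
119*G(0) + 35 = 119*4 + 35 = 476 + 35 = 511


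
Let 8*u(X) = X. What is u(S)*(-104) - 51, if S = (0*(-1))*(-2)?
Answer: -51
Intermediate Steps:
S = 0 (S = 0*(-2) = 0)
u(X) = X/8
u(S)*(-104) - 51 = ((⅛)*0)*(-104) - 51 = 0*(-104) - 51 = 0 - 51 = -51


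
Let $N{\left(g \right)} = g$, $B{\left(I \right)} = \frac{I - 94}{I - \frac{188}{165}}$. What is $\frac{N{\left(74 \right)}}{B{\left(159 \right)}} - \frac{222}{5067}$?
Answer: $\frac{361635188}{2012725} \approx 179.67$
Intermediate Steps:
$B{\left(I \right)} = \frac{-94 + I}{- \frac{188}{165} + I}$ ($B{\left(I \right)} = \frac{-94 + I}{I - \frac{188}{165}} = \frac{-94 + I}{- \frac{188}{165} + I}$)
$\frac{N{\left(74 \right)}}{B{\left(159 \right)}} - \frac{222}{5067} = \frac{74}{165 \frac{1}{-188 + 165 \cdot 159} \left(-94 + 159\right)} - \frac{222}{5067} = \frac{74}{165 \frac{1}{-188 + 26235} \cdot 65} - \frac{74}{1689} = \frac{74}{165 \cdot \frac{1}{26047} \cdot 65} - \frac{74}{1689} = \frac{74}{\frac{10725}{26047}} - \frac{74}{1689} = 74 \cdot \frac{26047}{10725} - \frac{74}{1689} = \frac{1927478}{10725} - \frac{74}{1689} = \frac{361635188}{2012725}$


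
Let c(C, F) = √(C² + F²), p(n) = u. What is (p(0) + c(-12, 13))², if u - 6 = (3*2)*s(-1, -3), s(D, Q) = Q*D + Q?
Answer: (6 + √313)² ≈ 561.30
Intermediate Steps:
s(D, Q) = Q + D*Q (s(D, Q) = D*Q + Q = Q + D*Q)
u = 6 (u = 6 + (3*2)*(-3*(1 - 1)) = 6 + 6*(-3*0) = 6 + 6*0 = 6 + 0 = 6)
p(n) = 6
(p(0) + c(-12, 13))² = (6 + √((-12)² + 13²))² = (6 + √(144 + 169))² = (6 + √313)²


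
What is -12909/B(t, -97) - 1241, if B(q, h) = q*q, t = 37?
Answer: -1711838/1369 ≈ -1250.4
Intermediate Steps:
B(q, h) = q²
-12909/B(t, -97) - 1241 = -12909/(37²) - 1241 = -12909/1369 - 1241 = -1711838/1369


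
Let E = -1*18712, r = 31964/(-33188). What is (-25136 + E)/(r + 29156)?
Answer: -363806856/241899341 ≈ -1.5040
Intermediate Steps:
r = -7991/8297 (r = 31964*(-1/33188) = -7991/8297 ≈ -0.96312)
E = -18712
(-25136 + E)/(r + 29156) = (-25136 - 18712)/(-7991/8297 + 29156) = -43848/241899341/8297 = -43848*8297/241899341 = -363806856/241899341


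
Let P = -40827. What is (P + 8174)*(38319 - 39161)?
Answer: 27493826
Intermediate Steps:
(P + 8174)*(38319 - 39161) = (-40827 + 8174)*(38319 - 39161) = -32653*(-842) = 27493826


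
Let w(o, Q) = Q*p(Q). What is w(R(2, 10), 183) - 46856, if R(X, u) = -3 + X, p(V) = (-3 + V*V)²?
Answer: 205200085012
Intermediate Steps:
p(V) = (-3 + V²)²
w(o, Q) = Q*(-3 + Q²)²
w(R(2, 10), 183) - 46856 = 183*(-3 + 183²)² - 46856 = 183*(-3 + 33489)² - 46856 = 183*33486² - 46856 = 183*1121312196 - 46856 = 205200131868 - 46856 = 205200085012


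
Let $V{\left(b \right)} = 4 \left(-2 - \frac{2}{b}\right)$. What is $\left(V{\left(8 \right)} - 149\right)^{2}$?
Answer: $24964$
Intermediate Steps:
$V{\left(b \right)} = -8 - \frac{8}{b}$
$\left(V{\left(8 \right)} - 149\right)^{2} = \left(\left(-8 - \frac{8}{8}\right) - 149\right)^{2} = \left(\left(-8 - 1\right) - 149\right)^{2} = \left(-9 - 149\right)^{2} = \left(-158\right)^{2} = 24964$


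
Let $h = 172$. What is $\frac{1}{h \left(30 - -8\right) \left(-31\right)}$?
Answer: $- \frac{1}{202616} \approx -4.9354 \cdot 10^{-6}$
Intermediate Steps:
$\frac{1}{h \left(30 - -8\right) \left(-31\right)} = \frac{1}{172 \left(30 - -8\right) \left(-31\right)} = \frac{1}{172 \left(30 + 8\right) \left(-31\right)} = \frac{1}{172 \cdot 38 \left(-31\right)} = \frac{1}{6536 \left(-31\right)} = \frac{1}{-202616} = - \frac{1}{202616}$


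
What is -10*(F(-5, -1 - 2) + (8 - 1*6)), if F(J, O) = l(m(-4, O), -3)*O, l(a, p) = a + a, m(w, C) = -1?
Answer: -80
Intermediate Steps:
l(a, p) = 2*a
F(J, O) = -2*O (F(J, O) = (2*(-1))*O = -2*O)
-10*(F(-5, -1 - 2) + (8 - 1*6)) = -10*(-2*(-1 - 2) + (8 - 1*6)) = -10*(-2*(-3) + (8 - 6)) = -10*(6 + 2) = -10*8 = -80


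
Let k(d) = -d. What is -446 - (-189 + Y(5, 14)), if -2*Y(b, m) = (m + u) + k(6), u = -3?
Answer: -509/2 ≈ -254.50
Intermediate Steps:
Y(b, m) = 9/2 - m/2 (Y(b, m) = -((m - 3) - 1*6)/2 = -((-3 + m) - 6)/2 = -(-9 + m)/2 = 9/2 - m/2)
-446 - (-189 + Y(5, 14)) = -446 - (-189 + (9/2 - ½*14)) = -446 - (-189 + (9/2 - 7)) = -446 - (-189 - 5/2) = -446 - 1*(-383/2) = -446 + 383/2 = -509/2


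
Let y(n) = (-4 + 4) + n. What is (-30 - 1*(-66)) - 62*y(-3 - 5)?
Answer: 532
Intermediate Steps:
y(n) = n (y(n) = 0 + n = n)
(-30 - 1*(-66)) - 62*y(-3 - 5) = (-30 - 1*(-66)) - 62*(-3 - 5) = (-30 + 66) - 62*(-8) = 36 + 496 = 532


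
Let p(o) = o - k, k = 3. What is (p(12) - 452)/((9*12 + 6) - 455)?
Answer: 443/341 ≈ 1.2991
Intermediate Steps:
p(o) = -3 + o (p(o) = o - 1*3 = o - 3 = -3 + o)
(p(12) - 452)/((9*12 + 6) - 455) = ((-3 + 12) - 452)/((9*12 + 6) - 455) = (9 - 452)/((108 + 6) - 455) = -443/(114 - 455) = -443/(-341) = -443*(-1/341) = 443/341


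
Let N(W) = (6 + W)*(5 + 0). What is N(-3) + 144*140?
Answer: 20175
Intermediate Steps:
N(W) = 30 + 5*W (N(W) = (6 + W)*5 = 30 + 5*W)
N(-3) + 144*140 = (30 + 5*(-3)) + 144*140 = (30 - 15) + 20160 = 15 + 20160 = 20175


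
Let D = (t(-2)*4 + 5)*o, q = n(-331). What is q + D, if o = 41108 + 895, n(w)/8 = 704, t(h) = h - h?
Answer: 215647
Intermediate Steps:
t(h) = 0
n(w) = 5632 (n(w) = 8*704 = 5632)
q = 5632
o = 42003
D = 210015 (D = (0*4 + 5)*42003 = (0 + 5)*42003 = 5*42003 = 210015)
q + D = 5632 + 210015 = 215647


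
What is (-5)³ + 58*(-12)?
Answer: -821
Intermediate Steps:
(-5)³ + 58*(-12) = -125 - 696 = -821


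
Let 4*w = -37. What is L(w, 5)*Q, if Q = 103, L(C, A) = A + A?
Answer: 1030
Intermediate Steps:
w = -37/4 (w = (¼)*(-37) = -37/4 ≈ -9.2500)
L(C, A) = 2*A
L(w, 5)*Q = (2*5)*103 = 10*103 = 1030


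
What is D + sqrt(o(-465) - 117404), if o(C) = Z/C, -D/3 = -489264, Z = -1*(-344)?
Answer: 1467792 + 2*I*sqrt(6346459965)/465 ≈ 1.4678e+6 + 342.64*I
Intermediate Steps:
Z = 344
D = 1467792 (D = -3*(-489264) = 1467792)
o(C) = 344/C
D + sqrt(o(-465) - 117404) = 1467792 + sqrt(344/(-465) - 117404) = 1467792 + sqrt(344*(-1/465) - 117404) = 1467792 + sqrt(-344/465 - 117404) = 1467792 + sqrt(-54593204/465) = 1467792 + 2*I*sqrt(6346459965)/465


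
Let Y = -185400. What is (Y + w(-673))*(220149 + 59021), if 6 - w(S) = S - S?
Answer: -51756442980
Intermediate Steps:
w(S) = 6 (w(S) = 6 - (S - S) = 6 - 1*0 = 6 + 0 = 6)
(Y + w(-673))*(220149 + 59021) = (-185400 + 6)*(220149 + 59021) = -185394*279170 = -51756442980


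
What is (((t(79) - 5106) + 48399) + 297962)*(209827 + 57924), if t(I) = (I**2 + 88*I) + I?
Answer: 94924958777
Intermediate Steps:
t(I) = I**2 + 89*I
(((t(79) - 5106) + 48399) + 297962)*(209827 + 57924) = (((79*(89 + 79) - 5106) + 48399) + 297962)*(209827 + 57924) = (((79*168 - 5106) + 48399) + 297962)*267751 = (((13272 - 5106) + 48399) + 297962)*267751 = ((8166 + 48399) + 297962)*267751 = (56565 + 297962)*267751 = 354527*267751 = 94924958777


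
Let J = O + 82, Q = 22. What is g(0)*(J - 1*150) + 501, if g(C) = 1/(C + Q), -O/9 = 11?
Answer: 10855/22 ≈ 493.41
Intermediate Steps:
O = -99 (O = -9*11 = -99)
J = -17 (J = -99 + 82 = -17)
g(C) = 1/(22 + C) (g(C) = 1/(C + 22) = 1/(22 + C))
g(0)*(J - 1*150) + 501 = (-17 - 1*150)/(22 + 0) + 501 = (-17 - 150)/22 + 501 = (1/22)*(-167) + 501 = -167/22 + 501 = 10855/22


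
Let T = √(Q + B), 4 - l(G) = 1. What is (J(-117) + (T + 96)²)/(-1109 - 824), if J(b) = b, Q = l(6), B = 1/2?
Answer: 117/1933 - (192 + √14)²/7732 ≈ -4.8948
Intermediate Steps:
B = ½ ≈ 0.50000
l(G) = 3 (l(G) = 4 - 1*1 = 4 - 1 = 3)
Q = 3
T = √14/2 (T = √(3 + ½) = √(7/2) = √14/2 ≈ 1.8708)
(J(-117) + (T + 96)²)/(-1109 - 824) = (-117 + (√14/2 + 96)²)/(-1109 - 824) = (-117 + (96 + √14/2)²)/(-1933) = (-117 + (96 + √14/2)²)*(-1/1933) = 117/1933 - (96 + √14/2)²/1933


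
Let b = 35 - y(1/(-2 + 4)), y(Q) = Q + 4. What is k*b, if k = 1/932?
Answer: 61/1864 ≈ 0.032725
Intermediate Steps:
y(Q) = 4 + Q
k = 1/932 ≈ 0.0010730
b = 61/2 (b = 35 - (4 + 1/(-2 + 4)) = 35 - (4 + 1/2) = 35 - 1*9/2 = 35 - 9/2 = 61/2 ≈ 30.500)
k*b = (1/932)*(61/2) = 61/1864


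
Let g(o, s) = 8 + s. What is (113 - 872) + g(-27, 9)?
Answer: -742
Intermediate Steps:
(113 - 872) + g(-27, 9) = (113 - 872) + (8 + 9) = -759 + 17 = -742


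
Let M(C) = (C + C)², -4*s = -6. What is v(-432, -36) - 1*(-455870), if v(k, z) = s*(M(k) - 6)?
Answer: 1575605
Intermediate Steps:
s = 3/2 (s = -¼*(-6) = 3/2 ≈ 1.5000)
M(C) = 4*C² (M(C) = (2*C)² = 4*C²)
v(k, z) = -9 + 6*k² (v(k, z) = 3*(4*k² - 6)/2 = 3*(-6 + 4*k²)/2 = -9 + 6*k²)
v(-432, -36) - 1*(-455870) = (-9 + 6*(-432)²) - 1*(-455870) = (-9 + 6*186624) + 455870 = (-9 + 1119744) + 455870 = 1119735 + 455870 = 1575605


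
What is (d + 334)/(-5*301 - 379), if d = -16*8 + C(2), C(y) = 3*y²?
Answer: -109/942 ≈ -0.11571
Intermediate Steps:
d = -116 (d = -16*8 + 3*2² = -128 + 3*4 = -128 + 12 = -116)
(d + 334)/(-5*301 - 379) = (-116 + 334)/(-5*301 - 379) = 218/(-1505 - 379) = 218/(-1884) = 218*(-1/1884) = -109/942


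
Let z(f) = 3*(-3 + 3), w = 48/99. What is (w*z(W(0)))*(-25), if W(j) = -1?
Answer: 0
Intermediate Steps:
w = 16/33 (w = 48*(1/99) = 16/33 ≈ 0.48485)
z(f) = 0 (z(f) = 3*0 = 0)
(w*z(W(0)))*(-25) = ((16/33)*0)*(-25) = 0*(-25) = 0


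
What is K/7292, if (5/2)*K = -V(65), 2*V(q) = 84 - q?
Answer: -19/36460 ≈ -0.00052112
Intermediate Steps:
V(q) = 42 - q/2 (V(q) = (84 - q)/2 = 42 - q/2)
K = -19/5 (K = 2*(-(42 - ½*65))/5 = 2*(-(42 - 65/2))/5 = 2*(-1*19/2)/5 = (⅖)*(-19/2) = -19/5 ≈ -3.8000)
K/7292 = -19/5/7292 = -19/5*1/7292 = -19/36460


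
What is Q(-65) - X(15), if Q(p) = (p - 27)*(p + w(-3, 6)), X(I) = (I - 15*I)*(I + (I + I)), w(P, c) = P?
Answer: 15706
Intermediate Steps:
X(I) = -42*I**2 (X(I) = (-14*I)*(I + 2*I) = (-14*I)*(3*I) = -42*I**2)
Q(p) = (-27 + p)*(-3 + p) (Q(p) = (p - 27)*(p - 3) = (-27 + p)*(-3 + p))
Q(-65) - X(15) = (81 + (-65)**2 - 30*(-65)) - (-42)*15**2 = (81 + 4225 + 1950) - (-42)*225 = 6256 - 1*(-9450) = 6256 + 9450 = 15706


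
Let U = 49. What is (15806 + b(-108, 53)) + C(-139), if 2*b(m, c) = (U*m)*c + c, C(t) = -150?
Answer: -249111/2 ≈ -1.2456e+5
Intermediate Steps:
b(m, c) = c/2 + 49*c*m/2 (b(m, c) = ((49*m)*c + c)/2 = (49*c*m + c)/2 = (c + 49*c*m)/2 = c/2 + 49*c*m/2)
(15806 + b(-108, 53)) + C(-139) = (15806 + (½)*53*(1 + 49*(-108))) - 150 = (15806 + (½)*53*(1 - 5292)) - 150 = (15806 + (½)*53*(-5291)) - 150 = (15806 - 280423/2) - 150 = -248811/2 - 150 = -249111/2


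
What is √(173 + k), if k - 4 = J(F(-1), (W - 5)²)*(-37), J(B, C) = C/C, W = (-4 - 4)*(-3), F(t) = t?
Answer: 2*√35 ≈ 11.832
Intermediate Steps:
W = 24 (W = -8*(-3) = 24)
J(B, C) = 1
k = -33 (k = 4 + 1*(-37) = 4 - 37 = -33)
√(173 + k) = √(173 - 33) = √140 = 2*√35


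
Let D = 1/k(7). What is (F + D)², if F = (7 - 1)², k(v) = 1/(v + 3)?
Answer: 2116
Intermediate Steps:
k(v) = 1/(3 + v)
F = 36 (F = 6² = 36)
D = 10 (D = 1/(1/(3 + 7)) = 1/(1/10) = 1/(⅒) = 10)
(F + D)² = (36 + 10)² = 46² = 2116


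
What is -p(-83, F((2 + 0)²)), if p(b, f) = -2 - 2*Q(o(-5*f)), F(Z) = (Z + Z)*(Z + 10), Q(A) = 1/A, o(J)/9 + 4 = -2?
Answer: 53/27 ≈ 1.9630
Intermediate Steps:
o(J) = -54 (o(J) = -36 + 9*(-2) = -36 - 18 = -54)
F(Z) = 2*Z*(10 + Z) (F(Z) = (2*Z)*(10 + Z) = 2*Z*(10 + Z))
p(b, f) = -53/27 (p(b, f) = -2 - 2/(-54) = -2 - 2*(-1/54) = -2 + 1/27 = -53/27)
-p(-83, F((2 + 0)²)) = -1*(-53/27) = 53/27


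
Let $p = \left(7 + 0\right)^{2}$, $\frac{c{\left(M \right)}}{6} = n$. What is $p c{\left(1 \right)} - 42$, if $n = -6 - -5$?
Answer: $-336$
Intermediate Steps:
$n = -1$ ($n = -6 + 5 = -1$)
$c{\left(M \right)} = -6$ ($c{\left(M \right)} = 6 \left(-1\right) = -6$)
$p = 49$ ($p = 7^{2} = 49$)
$p c{\left(1 \right)} - 42 = 49 \left(-6\right) - 42 = -294 - 42 = -336$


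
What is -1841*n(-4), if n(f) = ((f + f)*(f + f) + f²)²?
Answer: -11782400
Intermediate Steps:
n(f) = 25*f⁴ (n(f) = ((2*f)*(2*f) + f²)² = (4*f² + f²)² = (5*f²)² = 25*f⁴)
-1841*n(-4) = -46025*(-4)⁴ = -46025*256 = -1841*6400 = -11782400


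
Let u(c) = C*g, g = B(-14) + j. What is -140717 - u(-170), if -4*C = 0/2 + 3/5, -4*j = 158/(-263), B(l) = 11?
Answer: -296065049/2104 ≈ -1.4072e+5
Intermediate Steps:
j = 79/526 (j = -79/(2*(-263)) = -79*(-1)/(2*263) = -1/4*(-158/263) = 79/526 ≈ 0.15019)
g = 5865/526 (g = 11 + 79/526 = 5865/526 ≈ 11.150)
C = -3/20 (C = -(0/2 + 3/5)/4 = -(0*(1/2) + 3*(1/5))/4 = -(0 + 3/5)/4 = -1/4*3/5 = -3/20 ≈ -0.15000)
u(c) = -3519/2104 (u(c) = -3/20*5865/526 = -3519/2104)
-140717 - u(-170) = -140717 - 1*(-3519/2104) = -140717 + 3519/2104 = -296065049/2104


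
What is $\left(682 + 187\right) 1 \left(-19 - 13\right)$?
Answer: $-27808$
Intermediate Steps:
$\left(682 + 187\right) 1 \left(-19 - 13\right) = 869 \cdot 1 \left(-32\right) = 869 \left(-32\right) = -27808$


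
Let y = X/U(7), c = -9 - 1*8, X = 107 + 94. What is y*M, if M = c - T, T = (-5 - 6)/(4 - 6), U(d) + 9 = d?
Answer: 9045/4 ≈ 2261.3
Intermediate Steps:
U(d) = -9 + d
X = 201
c = -17 (c = -9 - 8 = -17)
T = 11/2 (T = -11/(-2) = -11*(-½) = 11/2 ≈ 5.5000)
M = -45/2 (M = -17 - 1*11/2 = -17 - 11/2 = -45/2 ≈ -22.500)
y = -201/2 (y = 201/(-9 + 7) = 201/(-2) = 201*(-½) = -201/2 ≈ -100.50)
y*M = -201/2*(-45/2) = 9045/4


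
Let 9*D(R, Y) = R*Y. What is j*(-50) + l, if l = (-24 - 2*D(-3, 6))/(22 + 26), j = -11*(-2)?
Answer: -13205/12 ≈ -1100.4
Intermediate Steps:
j = 22
D(R, Y) = R*Y/9 (D(R, Y) = (R*Y)/9 = R*Y/9)
l = -5/12 (l = (-24 - 2*(-3)*6/9)/(22 + 26) = (-24 - 2*(-2))/48 = (-24 + 4)*(1/48) = -20*1/48 = -5/12 ≈ -0.41667)
j*(-50) + l = 22*(-50) - 5/12 = -1100 - 5/12 = -13205/12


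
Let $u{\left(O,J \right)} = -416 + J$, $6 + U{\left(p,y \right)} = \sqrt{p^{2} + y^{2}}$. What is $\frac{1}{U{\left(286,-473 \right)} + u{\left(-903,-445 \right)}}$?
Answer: $- \frac{867}{446164} - \frac{55 \sqrt{101}}{446164} \approx -0.0031821$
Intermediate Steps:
$U{\left(p,y \right)} = -6 + \sqrt{p^{2} + y^{2}}$
$\frac{1}{U{\left(286,-473 \right)} + u{\left(-903,-445 \right)}} = \frac{1}{\left(-6 + \sqrt{286^{2} + \left(-473\right)^{2}}\right) - 861} = \frac{1}{\left(-6 + \sqrt{81796 + 223729}\right) - 861} = \frac{1}{\left(-6 + \sqrt{305525}\right) - 861} = \frac{1}{\left(-6 + 55 \sqrt{101}\right) - 861} = \frac{1}{-867 + 55 \sqrt{101}}$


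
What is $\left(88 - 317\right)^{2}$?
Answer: $52441$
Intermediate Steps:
$\left(88 - 317\right)^{2} = \left(-229\right)^{2} = 52441$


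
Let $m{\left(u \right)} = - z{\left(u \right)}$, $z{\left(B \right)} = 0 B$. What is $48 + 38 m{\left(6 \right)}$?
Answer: $48$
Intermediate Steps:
$z{\left(B \right)} = 0$
$m{\left(u \right)} = 0$ ($m{\left(u \right)} = \left(-1\right) 0 = 0$)
$48 + 38 m{\left(6 \right)} = 48 + 38 \cdot 0 = 48 + 0 = 48$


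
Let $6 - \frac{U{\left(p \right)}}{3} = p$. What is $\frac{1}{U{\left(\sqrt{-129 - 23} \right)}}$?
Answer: $\frac{1}{94} + \frac{i \sqrt{38}}{282} \approx 0.010638 + 0.02186 i$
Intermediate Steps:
$U{\left(p \right)} = 18 - 3 p$
$\frac{1}{U{\left(\sqrt{-129 - 23} \right)}} = \frac{1}{18 - 3 \sqrt{-129 - 23}} = \frac{1}{18 - 3 \sqrt{-152}} = \frac{1}{18 - 3 \cdot 2 i \sqrt{38}} = \frac{1}{18 - 6 i \sqrt{38}}$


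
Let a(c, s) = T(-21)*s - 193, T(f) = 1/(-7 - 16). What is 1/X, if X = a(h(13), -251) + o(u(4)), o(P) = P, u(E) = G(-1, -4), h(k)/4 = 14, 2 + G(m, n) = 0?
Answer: -23/4234 ≈ -0.0054322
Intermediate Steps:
G(m, n) = -2 (G(m, n) = -2 + 0 = -2)
h(k) = 56 (h(k) = 4*14 = 56)
T(f) = -1/23 (T(f) = 1/(-23) = -1/23)
u(E) = -2
a(c, s) = -193 - s/23 (a(c, s) = -s/23 - 193 = -193 - s/23)
X = -4234/23 (X = (-193 - 1/23*(-251)) - 2 = (-193 + 251/23) - 2 = -4188/23 - 2 = -4234/23 ≈ -184.09)
1/X = 1/(-4234/23) = -23/4234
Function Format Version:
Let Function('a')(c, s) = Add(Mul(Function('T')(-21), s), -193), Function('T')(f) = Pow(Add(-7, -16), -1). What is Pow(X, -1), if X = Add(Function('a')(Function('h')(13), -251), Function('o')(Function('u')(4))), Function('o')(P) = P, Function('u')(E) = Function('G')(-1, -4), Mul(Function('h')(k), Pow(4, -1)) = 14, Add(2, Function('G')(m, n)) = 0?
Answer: Rational(-23, 4234) ≈ -0.0054322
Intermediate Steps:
Function('G')(m, n) = -2 (Function('G')(m, n) = Add(-2, 0) = -2)
Function('h')(k) = 56 (Function('h')(k) = Mul(4, 14) = 56)
Function('T')(f) = Rational(-1, 23) (Function('T')(f) = Pow(-23, -1) = Rational(-1, 23))
Function('u')(E) = -2
Function('a')(c, s) = Add(-193, Mul(Rational(-1, 23), s)) (Function('a')(c, s) = Add(Mul(Rational(-1, 23), s), -193) = Add(-193, Mul(Rational(-1, 23), s)))
X = Rational(-4234, 23) (X = Add(Add(-193, Mul(Rational(-1, 23), -251)), -2) = Add(Add(-193, Rational(251, 23)), -2) = Add(Rational(-4188, 23), -2) = Rational(-4234, 23) ≈ -184.09)
Pow(X, -1) = Pow(Rational(-4234, 23), -1) = Rational(-23, 4234)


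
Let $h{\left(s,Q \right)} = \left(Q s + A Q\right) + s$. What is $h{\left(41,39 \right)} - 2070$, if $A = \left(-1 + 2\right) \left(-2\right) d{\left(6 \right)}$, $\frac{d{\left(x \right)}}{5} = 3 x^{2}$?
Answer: $-42550$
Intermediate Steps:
$d{\left(x \right)} = 15 x^{2}$ ($d{\left(x \right)} = 5 \cdot 3 x^{2} = 15 x^{2}$)
$A = -1080$ ($A = \left(-1 + 2\right) \left(-2\right) 15 \cdot 6^{2} = 1 \left(-2\right) 15 \cdot 36 = \left(-2\right) 540 = -1080$)
$h{\left(s,Q \right)} = s - 1080 Q + Q s$ ($h{\left(s,Q \right)} = \left(Q s - 1080 Q\right) + s = \left(- 1080 Q + Q s\right) + s = s - 1080 Q + Q s$)
$h{\left(41,39 \right)} - 2070 = \left(41 - 42120 + 39 \cdot 41\right) - 2070 = \left(41 - 42120 + 1599\right) - 2070 = -40480 - 2070 = -42550$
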